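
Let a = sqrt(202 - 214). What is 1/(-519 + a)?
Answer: -173/89791 - 2*I*sqrt(3)/269373 ≈ -0.0019267 - 1.286e-5*I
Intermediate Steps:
a = 2*I*sqrt(3) (a = sqrt(-12) = 2*I*sqrt(3) ≈ 3.4641*I)
1/(-519 + a) = 1/(-519 + 2*I*sqrt(3))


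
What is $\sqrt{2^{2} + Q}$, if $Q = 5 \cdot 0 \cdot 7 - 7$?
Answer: $i \sqrt{3} \approx 1.732 i$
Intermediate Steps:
$Q = -7$ ($Q = 0 \cdot 7 - 7 = 0 - 7 = -7$)
$\sqrt{2^{2} + Q} = \sqrt{2^{2} - 7} = \sqrt{4 - 7} = \sqrt{-3} = i \sqrt{3}$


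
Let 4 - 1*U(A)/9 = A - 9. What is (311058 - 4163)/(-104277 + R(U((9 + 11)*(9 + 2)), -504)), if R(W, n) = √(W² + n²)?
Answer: -10667363305/3623322648 - 306895*√45985/1207774216 ≈ -2.9986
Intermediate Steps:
U(A) = 117 - 9*A (U(A) = 36 - 9*(A - 9) = 36 - 9*(-9 + A) = 36 + (81 - 9*A) = 117 - 9*A)
(311058 - 4163)/(-104277 + R(U((9 + 11)*(9 + 2)), -504)) = (311058 - 4163)/(-104277 + √((117 - 9*(9 + 11)*(9 + 2))² + (-504)²)) = 306895/(-104277 + √((117 - 180*11)² + 254016)) = 306895/(-104277 + √((117 - 9*220)² + 254016)) = 306895/(-104277 + √((117 - 1980)² + 254016)) = 306895/(-104277 + √((-1863)² + 254016)) = 306895/(-104277 + √(3470769 + 254016)) = 306895/(-104277 + √3724785) = 306895/(-104277 + 9*√45985)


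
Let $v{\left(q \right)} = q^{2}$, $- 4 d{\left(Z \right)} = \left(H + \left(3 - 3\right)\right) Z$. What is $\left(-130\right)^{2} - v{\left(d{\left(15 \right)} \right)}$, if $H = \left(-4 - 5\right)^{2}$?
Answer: $- \frac{1205825}{16} \approx -75364.0$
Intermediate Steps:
$H = 81$ ($H = \left(-9\right)^{2} = 81$)
$d{\left(Z \right)} = - \frac{81 Z}{4}$ ($d{\left(Z \right)} = - \frac{\left(81 + \left(3 - 3\right)\right) Z}{4} = - \frac{\left(81 + 0\right) Z}{4} = - \frac{81 Z}{4}$)
$\left(-130\right)^{2} - v{\left(d{\left(15 \right)} \right)} = \left(-130\right)^{2} - \left(\left(- \frac{81}{4}\right) 15\right)^{2} = 16900 - \left(- \frac{1215}{4}\right)^{2} = 16900 - \frac{1476225}{16} = - \frac{1205825}{16}$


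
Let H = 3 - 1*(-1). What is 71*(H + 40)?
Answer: 3124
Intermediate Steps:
H = 4 (H = 3 + 1 = 4)
71*(H + 40) = 71*(4 + 40) = 71*44 = 3124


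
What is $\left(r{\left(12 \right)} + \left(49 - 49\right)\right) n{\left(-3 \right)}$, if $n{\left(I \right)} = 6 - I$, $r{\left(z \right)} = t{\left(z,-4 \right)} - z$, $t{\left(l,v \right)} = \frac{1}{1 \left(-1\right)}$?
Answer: $-117$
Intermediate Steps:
$t{\left(l,v \right)} = -1$ ($t{\left(l,v \right)} = \frac{1}{-1} = -1$)
$r{\left(z \right)} = -1 - z$
$\left(r{\left(12 \right)} + \left(49 - 49\right)\right) n{\left(-3 \right)} = \left(\left(-1 - 12\right) + \left(49 - 49\right)\right) \left(6 - -3\right) = \left(\left(-1 - 12\right) + \left(49 - 49\right)\right) \left(6 + 3\right) = \left(-13 + 0\right) 9 = \left(-13\right) 9 = -117$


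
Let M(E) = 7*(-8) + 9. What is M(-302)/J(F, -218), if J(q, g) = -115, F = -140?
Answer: 47/115 ≈ 0.40870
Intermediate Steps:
M(E) = -47 (M(E) = -56 + 9 = -47)
M(-302)/J(F, -218) = -47/(-115) = -47*(-1/115) = 47/115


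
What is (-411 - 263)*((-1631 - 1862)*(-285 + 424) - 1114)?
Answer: 327996034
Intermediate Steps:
(-411 - 263)*((-1631 - 1862)*(-285 + 424) - 1114) = -674*(-3493*139 - 1114) = -674*(-485527 - 1114) = -674*(-486641) = 327996034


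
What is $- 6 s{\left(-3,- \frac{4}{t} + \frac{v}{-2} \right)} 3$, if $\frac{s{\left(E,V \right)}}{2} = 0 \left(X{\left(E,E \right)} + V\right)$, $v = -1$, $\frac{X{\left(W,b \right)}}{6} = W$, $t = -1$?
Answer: $0$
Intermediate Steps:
$X{\left(W,b \right)} = 6 W$
$s{\left(E,V \right)} = 0$ ($s{\left(E,V \right)} = 2 \cdot 0 \left(6 E + V\right) = 2 \cdot 0 \left(V + 6 E\right) = 2 \cdot 0 = 0$)
$- 6 s{\left(-3,- \frac{4}{t} + \frac{v}{-2} \right)} 3 = \left(-6\right) 0 \cdot 3 = 0 \cdot 3 = 0$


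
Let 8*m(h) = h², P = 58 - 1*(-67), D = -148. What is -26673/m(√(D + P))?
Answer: 213384/23 ≈ 9277.6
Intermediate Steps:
P = 125 (P = 58 + 67 = 125)
m(h) = h²/8
-26673/m(√(D + P)) = -26673*8/(-148 + 125) = -26673/((√(-23))²/8) = -26673/((I*√23)²/8) = -26673/((⅛)*(-23)) = -26673/(-23/8) = -26673*(-8/23) = 213384/23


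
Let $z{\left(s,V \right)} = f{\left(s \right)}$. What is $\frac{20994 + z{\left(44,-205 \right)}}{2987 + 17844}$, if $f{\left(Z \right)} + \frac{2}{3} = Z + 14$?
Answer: $\frac{63154}{62493} \approx 1.0106$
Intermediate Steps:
$f{\left(Z \right)} = \frac{40}{3} + Z$ ($f{\left(Z \right)} = - \frac{2}{3} + \left(Z + 14\right) = - \frac{2}{3} + \left(14 + Z\right) = \frac{40}{3} + Z$)
$z{\left(s,V \right)} = \frac{40}{3} + s$
$\frac{20994 + z{\left(44,-205 \right)}}{2987 + 17844} = \frac{20994 + \left(\frac{40}{3} + 44\right)}{2987 + 17844} = \frac{20994 + \frac{172}{3}}{20831} = \frac{63154}{3} \cdot \frac{1}{20831} = \frac{63154}{62493}$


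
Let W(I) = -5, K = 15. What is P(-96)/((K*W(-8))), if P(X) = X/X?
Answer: -1/75 ≈ -0.013333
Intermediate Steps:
P(X) = 1
P(-96)/((K*W(-8))) = 1/(15*(-5)) = 1/(-75) = 1*(-1/75) = -1/75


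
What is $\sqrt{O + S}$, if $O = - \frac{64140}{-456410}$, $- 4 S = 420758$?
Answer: $\frac{i \sqrt{876480189522302}}{91282} \approx 324.33 i$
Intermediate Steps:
$S = - \frac{210379}{2}$ ($S = \left(- \frac{1}{4}\right) 420758 = - \frac{210379}{2} \approx -1.0519 \cdot 10^{5}$)
$O = \frac{6414}{45641}$ ($O = - \frac{64140 \left(-1\right)}{456410} = \left(-1\right) \left(- \frac{6414}{45641}\right) = \frac{6414}{45641} \approx 0.14053$)
$\sqrt{O + S} = \sqrt{\frac{6414}{45641} - \frac{210379}{2}} = \sqrt{- \frac{9601895111}{91282}} = \frac{i \sqrt{876480189522302}}{91282}$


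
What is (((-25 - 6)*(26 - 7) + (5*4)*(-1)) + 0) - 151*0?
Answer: -609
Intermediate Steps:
(((-25 - 6)*(26 - 7) + (5*4)*(-1)) + 0) - 151*0 = ((-31*19 + 20*(-1)) + 0) + 0 = ((-589 - 20) + 0) + 0 = (-609 + 0) + 0 = -609 + 0 = -609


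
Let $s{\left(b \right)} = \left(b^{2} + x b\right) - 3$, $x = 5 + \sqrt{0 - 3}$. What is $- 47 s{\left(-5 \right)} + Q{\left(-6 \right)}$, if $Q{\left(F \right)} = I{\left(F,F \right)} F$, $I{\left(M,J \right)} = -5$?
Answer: $171 + 235 i \sqrt{3} \approx 171.0 + 407.03 i$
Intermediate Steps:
$x = 5 + i \sqrt{3}$ ($x = 5 + \sqrt{-3} = 5 + i \sqrt{3} \approx 5.0 + 1.732 i$)
$s{\left(b \right)} = -3 + b^{2} + b \left(5 + i \sqrt{3}\right)$ ($s{\left(b \right)} = \left(b^{2} + \left(5 + i \sqrt{3}\right) b\right) - 3 = \left(b^{2} + b \left(5 + i \sqrt{3}\right)\right) - 3 = -3 + b^{2} + b \left(5 + i \sqrt{3}\right)$)
$Q{\left(F \right)} = - 5 F$
$- 47 s{\left(-5 \right)} + Q{\left(-6 \right)} = - 47 \left(-3 + \left(-5\right)^{2} - 5 \left(5 + i \sqrt{3}\right)\right) - -30 = - 47 \left(-3 + 25 - \left(25 + 5 i \sqrt{3}\right)\right) + 30 = - 47 \left(-3 - 5 i \sqrt{3}\right) + 30 = \left(141 + 235 i \sqrt{3}\right) + 30 = 171 + 235 i \sqrt{3}$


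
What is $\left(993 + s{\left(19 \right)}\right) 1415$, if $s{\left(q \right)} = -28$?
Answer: $1365475$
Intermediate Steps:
$\left(993 + s{\left(19 \right)}\right) 1415 = \left(993 - 28\right) 1415 = 965 \cdot 1415 = 1365475$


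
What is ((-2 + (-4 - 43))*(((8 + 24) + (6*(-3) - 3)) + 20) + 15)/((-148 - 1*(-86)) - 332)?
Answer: 752/197 ≈ 3.8173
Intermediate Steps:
((-2 + (-4 - 43))*(((8 + 24) + (6*(-3) - 3)) + 20) + 15)/((-148 - 1*(-86)) - 332) = ((-2 - 47)*((32 + (-18 - 3)) + 20) + 15)/((-148 + 86) - 332) = (-49*((32 - 21) + 20) + 15)/(-62 - 332) = (-49*(11 + 20) + 15)/(-394) = (-49*31 + 15)*(-1/394) = (-1519 + 15)*(-1/394) = -1504*(-1/394) = 752/197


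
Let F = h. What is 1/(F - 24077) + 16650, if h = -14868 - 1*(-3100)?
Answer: 596819249/35845 ≈ 16650.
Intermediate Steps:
h = -11768 (h = -14868 + 3100 = -11768)
F = -11768
1/(F - 24077) + 16650 = 1/(-11768 - 24077) + 16650 = 1/(-35845) + 16650 = -1/35845 + 16650 = 596819249/35845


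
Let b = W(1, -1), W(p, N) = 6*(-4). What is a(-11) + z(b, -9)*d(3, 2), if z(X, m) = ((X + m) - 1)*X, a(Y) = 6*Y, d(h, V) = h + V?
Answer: 4014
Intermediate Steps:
d(h, V) = V + h
W(p, N) = -24
b = -24
z(X, m) = X*(-1 + X + m) (z(X, m) = (-1 + X + m)*X = X*(-1 + X + m))
a(-11) + z(b, -9)*d(3, 2) = 6*(-11) + (-24*(-1 - 24 - 9))*(2 + 3) = -66 - 24*(-34)*5 = -66 + 816*5 = -66 + 4080 = 4014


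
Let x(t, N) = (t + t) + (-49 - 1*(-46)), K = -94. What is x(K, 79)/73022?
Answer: -191/73022 ≈ -0.0026156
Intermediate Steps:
x(t, N) = -3 + 2*t (x(t, N) = 2*t + (-49 + 46) = 2*t - 3 = -3 + 2*t)
x(K, 79)/73022 = (-3 + 2*(-94))/73022 = (-3 - 188)*(1/73022) = -191*1/73022 = -191/73022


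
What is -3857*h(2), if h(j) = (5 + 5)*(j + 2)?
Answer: -154280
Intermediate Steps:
h(j) = 20 + 10*j (h(j) = 10*(2 + j) = 20 + 10*j)
-3857*h(2) = -3857*(20 + 10*2) = -3857*(20 + 20) = -3857*40 = -154280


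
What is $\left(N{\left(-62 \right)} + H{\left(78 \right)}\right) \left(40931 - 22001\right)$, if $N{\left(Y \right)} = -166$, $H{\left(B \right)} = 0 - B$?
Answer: $-4618920$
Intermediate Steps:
$H{\left(B \right)} = - B$
$\left(N{\left(-62 \right)} + H{\left(78 \right)}\right) \left(40931 - 22001\right) = \left(-166 - 78\right) \left(40931 - 22001\right) = \left(-166 - 78\right) 18930 = \left(-244\right) 18930 = -4618920$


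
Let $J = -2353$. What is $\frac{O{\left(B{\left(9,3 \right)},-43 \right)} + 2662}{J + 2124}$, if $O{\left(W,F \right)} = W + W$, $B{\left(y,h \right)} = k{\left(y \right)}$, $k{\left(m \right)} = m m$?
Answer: $- \frac{2824}{229} \approx -12.332$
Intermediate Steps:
$k{\left(m \right)} = m^{2}$
$B{\left(y,h \right)} = y^{2}$
$O{\left(W,F \right)} = 2 W$
$\frac{O{\left(B{\left(9,3 \right)},-43 \right)} + 2662}{J + 2124} = \frac{2 \cdot 9^{2} + 2662}{-2353 + 2124} = \frac{2 \cdot 81 + 2662}{-229} = \left(162 + 2662\right) \left(- \frac{1}{229}\right) = 2824 \left(- \frac{1}{229}\right) = - \frac{2824}{229}$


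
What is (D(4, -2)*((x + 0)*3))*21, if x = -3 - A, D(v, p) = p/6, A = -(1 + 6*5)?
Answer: -588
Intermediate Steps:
A = -31 (A = -(1 + 30) = -1*31 = -31)
D(v, p) = p/6 (D(v, p) = p*(1/6) = p/6)
x = 28 (x = -3 - 1*(-31) = -3 + 31 = 28)
(D(4, -2)*((x + 0)*3))*21 = (((1/6)*(-2))*((28 + 0)*3))*21 = -28*3/3*21 = -1/3*84*21 = -28*21 = -588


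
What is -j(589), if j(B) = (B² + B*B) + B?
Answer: -694431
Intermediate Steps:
j(B) = B + 2*B² (j(B) = (B² + B²) + B = 2*B² + B = B + 2*B²)
-j(589) = -589*(1 + 2*589) = -589*(1 + 1178) = -589*1179 = -1*694431 = -694431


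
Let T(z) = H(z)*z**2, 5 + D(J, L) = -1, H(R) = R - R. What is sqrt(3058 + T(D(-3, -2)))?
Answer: sqrt(3058) ≈ 55.299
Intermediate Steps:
H(R) = 0
D(J, L) = -6 (D(J, L) = -5 - 1 = -6)
T(z) = 0 (T(z) = 0*z**2 = 0)
sqrt(3058 + T(D(-3, -2))) = sqrt(3058 + 0) = sqrt(3058)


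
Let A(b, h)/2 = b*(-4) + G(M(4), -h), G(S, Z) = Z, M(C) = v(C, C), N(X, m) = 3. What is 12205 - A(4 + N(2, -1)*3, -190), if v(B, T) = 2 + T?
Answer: 11929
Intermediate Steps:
M(C) = 2 + C
A(b, h) = -8*b - 2*h (A(b, h) = 2*(b*(-4) - h) = 2*(-4*b - h) = 2*(-h - 4*b) = -8*b - 2*h)
12205 - A(4 + N(2, -1)*3, -190) = 12205 - (-8*(4 + 3*3) - 2*(-190)) = 12205 - (-8*(4 + 9) + 380) = 12205 - (-8*13 + 380) = 12205 - (-104 + 380) = 12205 - 1*276 = 12205 - 276 = 11929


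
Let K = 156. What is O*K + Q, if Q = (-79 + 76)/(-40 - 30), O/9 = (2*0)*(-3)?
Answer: 3/70 ≈ 0.042857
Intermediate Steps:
O = 0 (O = 9*((2*0)*(-3)) = 9*(0*(-3)) = 9*0 = 0)
Q = 3/70 (Q = -3/(-70) = -3*(-1/70) = 3/70 ≈ 0.042857)
O*K + Q = 0*156 + 3/70 = 0 + 3/70 = 3/70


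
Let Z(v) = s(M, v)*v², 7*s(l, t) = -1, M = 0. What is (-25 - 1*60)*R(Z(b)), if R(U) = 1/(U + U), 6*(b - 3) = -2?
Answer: 5355/128 ≈ 41.836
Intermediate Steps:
s(l, t) = -⅐ (s(l, t) = (⅐)*(-1) = -⅐)
b = 8/3 (b = 3 + (⅙)*(-2) = 3 - ⅓ = 8/3 ≈ 2.6667)
Z(v) = -v²/7
R(U) = 1/(2*U)
(-25 - 1*60)*R(Z(b)) = (-25 - 1*60)*(1/(2*((-(8/3)²/7)))) = (-25 - 60)*(1/(2*((-⅐*64/9)))) = -85/(2*(-64/63)) = -85*(-63)/(2*64) = -85*(-63/128) = 5355/128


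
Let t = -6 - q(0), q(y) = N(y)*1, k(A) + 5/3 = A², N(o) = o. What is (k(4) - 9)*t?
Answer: -32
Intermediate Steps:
k(A) = -5/3 + A²
q(y) = y (q(y) = y*1 = y)
t = -6 (t = -6 - 1*0 = -6 + 0 = -6)
(k(4) - 9)*t = ((-5/3 + 4²) - 9)*(-6) = ((-5/3 + 16) - 9)*(-6) = (43/3 - 9)*(-6) = (16/3)*(-6) = -32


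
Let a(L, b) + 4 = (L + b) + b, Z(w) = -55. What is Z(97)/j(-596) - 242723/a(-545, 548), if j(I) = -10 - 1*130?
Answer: -6790227/15316 ≈ -443.34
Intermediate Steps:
a(L, b) = -4 + L + 2*b (a(L, b) = -4 + ((L + b) + b) = -4 + (L + 2*b) = -4 + L + 2*b)
j(I) = -140 (j(I) = -10 - 130 = -140)
Z(97)/j(-596) - 242723/a(-545, 548) = -55/(-140) - 242723/(-4 - 545 + 2*548) = -55*(-1/140) - 242723/(-4 - 545 + 1096) = 11/28 - 242723/547 = -6790227/15316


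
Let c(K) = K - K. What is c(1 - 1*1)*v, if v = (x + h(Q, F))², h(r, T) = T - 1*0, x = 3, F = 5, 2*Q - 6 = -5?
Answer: 0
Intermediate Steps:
Q = ½ (Q = 3 + (½)*(-5) = 3 - 5/2 = ½ ≈ 0.50000)
h(r, T) = T (h(r, T) = T + 0 = T)
v = 64 (v = (3 + 5)² = 8² = 64)
c(K) = 0
c(1 - 1*1)*v = 0*64 = 0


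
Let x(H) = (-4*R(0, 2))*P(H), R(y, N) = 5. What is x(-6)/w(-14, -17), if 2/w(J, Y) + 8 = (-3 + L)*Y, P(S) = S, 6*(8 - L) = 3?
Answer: -5070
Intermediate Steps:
L = 15/2 (L = 8 - 1/6*3 = 8 - 1/2 = 15/2 ≈ 7.5000)
w(J, Y) = 2/(-8 + 9*Y/2) (w(J, Y) = 2/(-8 + (-3 + 15/2)*Y) = 2/(-8 + 9*Y/2))
x(H) = -20*H (x(H) = (-4*5)*H = -20*H)
x(-6)/w(-14, -17) = (-20*(-6))/((4/(-16 + 9*(-17)))) = 120/((4/(-16 - 153))) = 120/((4/(-169))) = 120/((4*(-1/169))) = 120/(-4/169) = 120*(-169/4) = -5070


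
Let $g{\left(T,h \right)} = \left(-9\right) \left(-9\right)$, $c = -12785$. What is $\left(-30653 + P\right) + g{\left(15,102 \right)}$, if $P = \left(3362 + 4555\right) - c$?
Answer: $-9870$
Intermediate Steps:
$P = 20702$ ($P = \left(3362 + 4555\right) - -12785 = 7917 + 12785 = 20702$)
$g{\left(T,h \right)} = 81$
$\left(-30653 + P\right) + g{\left(15,102 \right)} = \left(-30653 + 20702\right) + 81 = -9951 + 81 = -9870$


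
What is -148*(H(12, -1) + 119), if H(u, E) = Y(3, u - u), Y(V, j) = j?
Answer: -17612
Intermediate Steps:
H(u, E) = 0 (H(u, E) = u - u = 0)
-148*(H(12, -1) + 119) = -148*(0 + 119) = -148*119 = -17612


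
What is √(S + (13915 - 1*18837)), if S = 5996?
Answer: √1074 ≈ 32.772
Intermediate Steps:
√(S + (13915 - 1*18837)) = √(5996 + (13915 - 1*18837)) = √(5996 + (13915 - 18837)) = √(5996 - 4922) = √1074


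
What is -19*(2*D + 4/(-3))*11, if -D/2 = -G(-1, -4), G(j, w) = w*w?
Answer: -39292/3 ≈ -13097.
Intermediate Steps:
G(j, w) = w**2
D = 32 (D = -(-2)*(-4)**2 = -(-2)*16 = -2*(-16) = 32)
-19*(2*D + 4/(-3))*11 = -19*(2*32 + 4/(-3))*11 = -19*(64 + 4*(-1/3))*11 = -19*(64 - 4/3)*11 = -19*188/3*11 = -3572/3*11 = -39292/3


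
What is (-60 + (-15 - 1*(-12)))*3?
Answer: -189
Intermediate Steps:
(-60 + (-15 - 1*(-12)))*3 = (-60 + (-15 + 12))*3 = (-60 - 3)*3 = -63*3 = -189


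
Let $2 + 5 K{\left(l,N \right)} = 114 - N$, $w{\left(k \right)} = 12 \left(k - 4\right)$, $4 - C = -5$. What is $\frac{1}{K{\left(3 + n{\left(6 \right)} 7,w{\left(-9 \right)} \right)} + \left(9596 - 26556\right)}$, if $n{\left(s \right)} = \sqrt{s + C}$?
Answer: $- \frac{5}{84532} \approx -5.9149 \cdot 10^{-5}$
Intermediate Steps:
$C = 9$ ($C = 4 - -5 = 4 + 5 = 9$)
$w{\left(k \right)} = -48 + 12 k$ ($w{\left(k \right)} = 12 \left(-4 + k\right) = -48 + 12 k$)
$n{\left(s \right)} = \sqrt{9 + s}$ ($n{\left(s \right)} = \sqrt{s + 9} = \sqrt{9 + s}$)
$K{\left(l,N \right)} = \frac{112}{5} - \frac{N}{5}$ ($K{\left(l,N \right)} = - \frac{2}{5} + \frac{114 - N}{5} = - \frac{2}{5} - \left(- \frac{114}{5} + \frac{N}{5}\right) = \frac{112}{5} - \frac{N}{5}$)
$\frac{1}{K{\left(3 + n{\left(6 \right)} 7,w{\left(-9 \right)} \right)} + \left(9596 - 26556\right)} = \frac{1}{\left(\frac{112}{5} - \frac{-48 + 12 \left(-9\right)}{5}\right) + \left(9596 - 26556\right)} = \frac{1}{\left(\frac{112}{5} - \frac{-48 - 108}{5}\right) - 16960} = \frac{1}{\left(\frac{112}{5} - - \frac{156}{5}\right) - 16960} = \frac{1}{\left(\frac{112}{5} + \frac{156}{5}\right) - 16960} = \frac{1}{\frac{268}{5} - 16960} = \frac{1}{- \frac{84532}{5}} = - \frac{5}{84532}$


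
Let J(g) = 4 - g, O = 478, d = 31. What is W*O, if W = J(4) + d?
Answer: 14818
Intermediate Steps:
W = 31 (W = (4 - 1*4) + 31 = (4 - 4) + 31 = 0 + 31 = 31)
W*O = 31*478 = 14818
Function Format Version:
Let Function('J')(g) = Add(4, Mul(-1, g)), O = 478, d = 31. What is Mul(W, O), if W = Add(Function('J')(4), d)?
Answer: 14818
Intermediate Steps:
W = 31 (W = Add(Add(4, Mul(-1, 4)), 31) = Add(Add(4, -4), 31) = Add(0, 31) = 31)
Mul(W, O) = Mul(31, 478) = 14818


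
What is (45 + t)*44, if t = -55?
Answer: -440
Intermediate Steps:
(45 + t)*44 = (45 - 55)*44 = -10*44 = -440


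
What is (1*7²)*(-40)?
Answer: -1960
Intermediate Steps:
(1*7²)*(-40) = (1*49)*(-40) = 49*(-40) = -1960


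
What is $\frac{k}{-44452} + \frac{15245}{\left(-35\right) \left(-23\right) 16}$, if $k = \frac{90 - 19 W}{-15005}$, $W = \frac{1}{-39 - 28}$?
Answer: $\frac{34064309565451}{28779813514480} \approx 1.1836$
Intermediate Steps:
$W = - \frac{1}{67}$ ($W = \frac{1}{-67} = - \frac{1}{67} \approx -0.014925$)
$k = - \frac{6049}{1005335}$ ($k = \frac{90 - - \frac{19}{67}}{-15005} = \left(90 + \frac{19}{67}\right) \left(- \frac{1}{15005}\right) = \frac{6049}{67} \left(- \frac{1}{15005}\right) = - \frac{6049}{1005335} \approx -0.0060169$)
$\frac{k}{-44452} + \frac{15245}{\left(-35\right) \left(-23\right) 16} = - \frac{6049}{1005335 \left(-44452\right)} + \frac{15245}{\left(-35\right) \left(-23\right) 16} = \left(- \frac{6049}{1005335}\right) \left(- \frac{1}{44452}\right) + \frac{15245}{805 \cdot 16} = \frac{6049}{44689151420} + \frac{15245}{12880} = \frac{6049}{44689151420} + 15245 \cdot \frac{1}{12880} = \frac{6049}{44689151420} + \frac{3049}{2576} = \frac{34064309565451}{28779813514480}$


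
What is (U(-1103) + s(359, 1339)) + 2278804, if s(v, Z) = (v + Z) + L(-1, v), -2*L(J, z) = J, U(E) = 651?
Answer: 4562307/2 ≈ 2.2812e+6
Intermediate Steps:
L(J, z) = -J/2
s(v, Z) = 1/2 + Z + v (s(v, Z) = (v + Z) - 1/2*(-1) = (Z + v) + 1/2 = 1/2 + Z + v)
(U(-1103) + s(359, 1339)) + 2278804 = (651 + (1/2 + 1339 + 359)) + 2278804 = (651 + 3397/2) + 2278804 = 4699/2 + 2278804 = 4562307/2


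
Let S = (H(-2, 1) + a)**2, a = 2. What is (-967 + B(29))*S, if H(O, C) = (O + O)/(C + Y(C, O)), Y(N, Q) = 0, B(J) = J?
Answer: -3752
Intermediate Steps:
H(O, C) = 2*O/C (H(O, C) = (O + O)/(C + 0) = (2*O)/C = 2*O/C)
S = 4 (S = (2*(-2)/1 + 2)**2 = (2*(-2)*1 + 2)**2 = (-4 + 2)**2 = (-2)**2 = 4)
(-967 + B(29))*S = (-967 + 29)*4 = -938*4 = -3752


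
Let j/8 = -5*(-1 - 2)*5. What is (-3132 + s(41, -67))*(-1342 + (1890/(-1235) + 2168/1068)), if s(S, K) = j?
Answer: 74669194840/21983 ≈ 3.3967e+6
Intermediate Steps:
j = 600 (j = 8*(-5*(-1 - 2)*5) = 8*(-5*(-3)*5) = 8*(15*5) = 8*75 = 600)
s(S, K) = 600
(-3132 + s(41, -67))*(-1342 + (1890/(-1235) + 2168/1068)) = (-3132 + 600)*(-1342 + (1890/(-1235) + 2168/1068)) = -2532*(-1342 + (1890*(-1/1235) + 2168*(1/1068))) = -2532*(-1342 + (-378/247 + 542/267)) = -2532*(-1342 + 32948/65949) = -2532*(-88470610/65949) = 74669194840/21983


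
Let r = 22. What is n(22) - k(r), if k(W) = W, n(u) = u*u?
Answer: 462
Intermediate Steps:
n(u) = u**2
n(22) - k(r) = 22**2 - 1*22 = 484 - 22 = 462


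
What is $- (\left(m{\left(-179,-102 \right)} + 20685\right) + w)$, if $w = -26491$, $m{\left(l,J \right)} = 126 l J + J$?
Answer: $-2294600$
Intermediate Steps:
$m{\left(l,J \right)} = J + 126 J l$ ($m{\left(l,J \right)} = 126 J l + J = J + 126 J l$)
$- (\left(m{\left(-179,-102 \right)} + 20685\right) + w) = - (\left(- 102 \left(1 + 126 \left(-179\right)\right) + 20685\right) - 26491) = - (\left(- 102 \left(1 - 22554\right) + 20685\right) - 26491) = - (\left(\left(-102\right) \left(-22553\right) + 20685\right) - 26491) = - (\left(2300406 + 20685\right) - 26491) = - (2321091 - 26491) = \left(-1\right) 2294600 = -2294600$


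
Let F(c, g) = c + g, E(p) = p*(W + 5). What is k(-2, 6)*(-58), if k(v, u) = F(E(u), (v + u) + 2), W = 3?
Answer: -3132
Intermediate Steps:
E(p) = 8*p (E(p) = p*(3 + 5) = p*8 = 8*p)
k(v, u) = 2 + v + 9*u (k(v, u) = 8*u + ((v + u) + 2) = 8*u + ((u + v) + 2) = 8*u + (2 + u + v) = 2 + v + 9*u)
k(-2, 6)*(-58) = (2 - 2 + 9*6)*(-58) = (2 - 2 + 54)*(-58) = 54*(-58) = -3132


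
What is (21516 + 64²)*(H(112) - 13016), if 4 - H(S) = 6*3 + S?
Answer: -336592904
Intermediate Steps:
H(S) = -14 - S (H(S) = 4 - (6*3 + S) = 4 - (18 + S) = 4 + (-18 - S) = -14 - S)
(21516 + 64²)*(H(112) - 13016) = (21516 + 64²)*((-14 - 1*112) - 13016) = (21516 + 4096)*((-14 - 112) - 13016) = 25612*(-126 - 13016) = 25612*(-13142) = -336592904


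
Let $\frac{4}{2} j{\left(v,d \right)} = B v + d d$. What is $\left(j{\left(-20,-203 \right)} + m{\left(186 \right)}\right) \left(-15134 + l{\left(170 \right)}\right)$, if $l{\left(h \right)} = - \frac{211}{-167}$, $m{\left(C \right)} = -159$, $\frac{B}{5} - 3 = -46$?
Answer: $- \frac{114205203897}{334} \approx -3.4193 \cdot 10^{8}$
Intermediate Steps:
$B = -215$ ($B = 15 + 5 \left(-46\right) = 15 - 230 = -215$)
$l{\left(h \right)} = \frac{211}{167}$ ($l{\left(h \right)} = \left(-211\right) \left(- \frac{1}{167}\right) = \frac{211}{167}$)
$j{\left(v,d \right)} = \frac{d^{2}}{2} - \frac{215 v}{2}$ ($j{\left(v,d \right)} = \frac{- 215 v + d d}{2} = \frac{- 215 v + d^{2}}{2} = \frac{d^{2} - 215 v}{2} = \frac{d^{2}}{2} - \frac{215 v}{2}$)
$\left(j{\left(-20,-203 \right)} + m{\left(186 \right)}\right) \left(-15134 + l{\left(170 \right)}\right) = \left(\left(\frac{\left(-203\right)^{2}}{2} - -2150\right) - 159\right) \left(-15134 + \frac{211}{167}\right) = \left(\left(\frac{1}{2} \cdot 41209 + 2150\right) - 159\right) \left(- \frac{2527167}{167}\right) = \left(\left(\frac{41209}{2} + 2150\right) - 159\right) \left(- \frac{2527167}{167}\right) = \left(\frac{45509}{2} - 159\right) \left(- \frac{2527167}{167}\right) = \frac{45191}{2} \left(- \frac{2527167}{167}\right) = - \frac{114205203897}{334}$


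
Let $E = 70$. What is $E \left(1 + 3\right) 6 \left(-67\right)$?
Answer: $-112560$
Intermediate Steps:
$E \left(1 + 3\right) 6 \left(-67\right) = 70 \left(1 + 3\right) 6 \left(-67\right) = 70 \cdot 4 \cdot 6 \left(-67\right) = 70 \cdot 24 \left(-67\right) = 1680 \left(-67\right) = -112560$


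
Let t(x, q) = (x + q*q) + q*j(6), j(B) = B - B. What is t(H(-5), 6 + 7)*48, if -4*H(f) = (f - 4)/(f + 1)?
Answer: 8085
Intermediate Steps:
j(B) = 0
H(f) = -(-4 + f)/(4*(1 + f)) (H(f) = -(f - 4)/(4*(f + 1)) = -(-4 + f)/(4*(1 + f)))
t(x, q) = x + q² (t(x, q) = (x + q*q) + q*0 = (x + q²) + 0 = x + q²)
t(H(-5), 6 + 7)*48 = ((4 - 1*(-5))/(4*(1 - 5)) + (6 + 7)²)*48 = ((¼)*(4 + 5)/(-4) + 13²)*48 = ((¼)*(-¼)*9 + 169)*48 = (-9/16 + 169)*48 = (2695/16)*48 = 8085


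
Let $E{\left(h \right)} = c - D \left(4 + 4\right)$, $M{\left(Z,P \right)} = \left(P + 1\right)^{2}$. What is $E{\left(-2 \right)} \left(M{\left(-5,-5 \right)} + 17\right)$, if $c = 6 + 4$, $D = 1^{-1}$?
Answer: $66$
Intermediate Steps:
$D = 1$
$c = 10$
$M{\left(Z,P \right)} = \left(1 + P\right)^{2}$
$E{\left(h \right)} = 2$ ($E{\left(h \right)} = 10 - 1 \left(4 + 4\right) = 10 - 1 \cdot 8 = 10 - 8 = 2$)
$E{\left(-2 \right)} \left(M{\left(-5,-5 \right)} + 17\right) = 2 \left(\left(1 - 5\right)^{2} + 17\right) = 2 \left(\left(-4\right)^{2} + 17\right) = 2 \left(16 + 17\right) = 2 \cdot 33 = 66$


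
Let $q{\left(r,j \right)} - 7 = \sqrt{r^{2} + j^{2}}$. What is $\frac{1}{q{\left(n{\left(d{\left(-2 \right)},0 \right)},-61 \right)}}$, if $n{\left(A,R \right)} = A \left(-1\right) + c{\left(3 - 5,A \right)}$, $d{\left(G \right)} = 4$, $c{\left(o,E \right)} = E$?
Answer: $\frac{1}{68} \approx 0.014706$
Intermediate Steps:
$n{\left(A,R \right)} = 0$ ($n{\left(A,R \right)} = A \left(-1\right) + A = - A + A = 0$)
$q{\left(r,j \right)} = 7 + \sqrt{j^{2} + r^{2}}$ ($q{\left(r,j \right)} = 7 + \sqrt{r^{2} + j^{2}} = 7 + \sqrt{j^{2} + r^{2}}$)
$\frac{1}{q{\left(n{\left(d{\left(-2 \right)},0 \right)},-61 \right)}} = \frac{1}{7 + \sqrt{\left(-61\right)^{2} + 0^{2}}} = \frac{1}{7 + \sqrt{3721 + 0}} = \frac{1}{7 + \sqrt{3721}} = \frac{1}{7 + 61} = \frac{1}{68}$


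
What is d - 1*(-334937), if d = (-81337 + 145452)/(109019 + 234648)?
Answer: 115106858094/343667 ≈ 3.3494e+5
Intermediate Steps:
d = 64115/343667 ≈ 0.18656
d - 1*(-334937) = 64115/343667 - 1*(-334937) = 64115/343667 + 334937 = 115106858094/343667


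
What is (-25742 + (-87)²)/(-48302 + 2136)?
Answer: 18173/46166 ≈ 0.39364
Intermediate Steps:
(-25742 + (-87)²)/(-48302 + 2136) = (-25742 + 7569)/(-46166) = -18173*(-1/46166) = 18173/46166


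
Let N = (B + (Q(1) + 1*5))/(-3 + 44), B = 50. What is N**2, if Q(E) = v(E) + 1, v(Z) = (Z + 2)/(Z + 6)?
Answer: 156025/82369 ≈ 1.8942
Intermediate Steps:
v(Z) = (2 + Z)/(6 + Z)
Q(E) = 1 + (2 + E)/(6 + E) (Q(E) = (2 + E)/(6 + E) + 1 = 1 + (2 + E)/(6 + E))
N = 395/287 (N = (50 + (2*(4 + 1)/(6 + 1) + 1*5))/(-3 + 44) = (50 + (2*5/7 + 5))/41 = (50 + (2*(1/7)*5 + 5))*(1/41) = (50 + (10/7 + 5))*(1/41) = (50 + 45/7)*(1/41) = (395/7)*(1/41) = 395/287 ≈ 1.3763)
N**2 = (395/287)**2 = 156025/82369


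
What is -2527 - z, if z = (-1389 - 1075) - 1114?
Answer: 1051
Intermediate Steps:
z = -3578 (z = -2464 - 1114 = -3578)
-2527 - z = -2527 - 1*(-3578) = -2527 + 3578 = 1051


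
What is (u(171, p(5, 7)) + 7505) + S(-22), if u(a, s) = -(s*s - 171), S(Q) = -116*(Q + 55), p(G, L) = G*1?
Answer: 3823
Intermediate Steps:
p(G, L) = G
S(Q) = -6380 - 116*Q (S(Q) = -116*(55 + Q) = -6380 - 116*Q)
u(a, s) = 171 - s² (u(a, s) = -(s² - 171) = -(-171 + s²) = 171 - s²)
(u(171, p(5, 7)) + 7505) + S(-22) = ((171 - 1*5²) + 7505) + (-6380 - 116*(-22)) = ((171 - 1*25) + 7505) + (-6380 + 2552) = ((171 - 25) + 7505) - 3828 = (146 + 7505) - 3828 = 7651 - 3828 = 3823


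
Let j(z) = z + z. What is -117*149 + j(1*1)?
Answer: -17431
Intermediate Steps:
j(z) = 2*z
-117*149 + j(1*1) = -117*149 + 2*(1*1) = -17433 + 2*1 = -17433 + 2 = -17431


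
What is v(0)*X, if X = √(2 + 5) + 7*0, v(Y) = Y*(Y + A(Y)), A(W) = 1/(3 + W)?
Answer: 0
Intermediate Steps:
v(Y) = Y*(Y + 1/(3 + Y))
X = √7 (X = √7 + 0 = √7 ≈ 2.6458)
v(0)*X = (0*(1 + 0*(3 + 0))/(3 + 0))*√7 = (0*(1 + 0*3)/3)*√7 = (0*(⅓)*(1 + 0))*√7 = (0*(⅓)*1)*√7 = 0*√7 = 0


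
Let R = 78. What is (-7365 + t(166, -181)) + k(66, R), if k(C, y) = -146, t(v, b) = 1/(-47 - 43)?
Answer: -675991/90 ≈ -7511.0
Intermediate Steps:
t(v, b) = -1/90 (t(v, b) = 1/(-90) = -1/90)
(-7365 + t(166, -181)) + k(66, R) = (-7365 - 1/90) - 146 = -662851/90 - 146 = -675991/90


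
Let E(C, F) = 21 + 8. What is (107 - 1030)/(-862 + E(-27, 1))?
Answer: 923/833 ≈ 1.1080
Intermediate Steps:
E(C, F) = 29
(107 - 1030)/(-862 + E(-27, 1)) = (107 - 1030)/(-862 + 29) = -923/(-833) = -923*(-1/833) = 923/833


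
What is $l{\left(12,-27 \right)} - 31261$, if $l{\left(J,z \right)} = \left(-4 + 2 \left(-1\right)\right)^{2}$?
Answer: $-31225$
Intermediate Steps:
$l{\left(J,z \right)} = 36$ ($l{\left(J,z \right)} = \left(-4 - 2\right)^{2} = \left(-6\right)^{2} = 36$)
$l{\left(12,-27 \right)} - 31261 = 36 - 31261 = -31225$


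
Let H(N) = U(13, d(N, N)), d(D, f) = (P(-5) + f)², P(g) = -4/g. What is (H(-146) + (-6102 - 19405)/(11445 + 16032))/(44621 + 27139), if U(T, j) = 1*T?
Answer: 165847/985874760 ≈ 0.00016822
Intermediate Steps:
d(D, f) = (⅘ + f)² (d(D, f) = (-4/(-5) + f)² = (-4*(-⅕) + f)² = (⅘ + f)²)
U(T, j) = T
H(N) = 13
(H(-146) + (-6102 - 19405)/(11445 + 16032))/(44621 + 27139) = (13 + (-6102 - 19405)/(11445 + 16032))/(44621 + 27139) = (13 - 25507/27477)/71760 = (13 - 25507*1/27477)*(1/71760) = (13 - 25507/27477)*(1/71760) = (331694/27477)*(1/71760) = 165847/985874760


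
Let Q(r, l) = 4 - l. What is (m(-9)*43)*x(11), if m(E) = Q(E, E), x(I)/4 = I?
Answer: 24596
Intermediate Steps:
x(I) = 4*I
m(E) = 4 - E
(m(-9)*43)*x(11) = ((4 - 1*(-9))*43)*(4*11) = ((4 + 9)*43)*44 = (13*43)*44 = 559*44 = 24596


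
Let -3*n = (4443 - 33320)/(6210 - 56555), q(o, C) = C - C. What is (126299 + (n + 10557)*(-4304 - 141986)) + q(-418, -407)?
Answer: -46646533293551/30207 ≈ -1.5442e+9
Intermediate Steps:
q(o, C) = 0
n = -28877/151035 (n = -(4443 - 33320)/(3*(6210 - 56555)) = -(-28877)/(3*(-50345)) = -(-28877)*(-1)/(3*50345) = -⅓*28877/50345 = -28877/151035 ≈ -0.19119)
(126299 + (n + 10557)*(-4304 - 141986)) + q(-418, -407) = (126299 + (-28877/151035 + 10557)*(-4304 - 141986)) + 0 = (126299 + (1594447618/151035)*(-146290)) + 0 = (126299 - 46650348407444/30207) + 0 = -46646533293551/30207 + 0 = -46646533293551/30207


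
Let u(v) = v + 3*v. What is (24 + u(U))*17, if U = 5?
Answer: 748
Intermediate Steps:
u(v) = 4*v
(24 + u(U))*17 = (24 + 4*5)*17 = (24 + 20)*17 = 44*17 = 748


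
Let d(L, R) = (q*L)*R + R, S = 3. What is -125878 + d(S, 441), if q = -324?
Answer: -554089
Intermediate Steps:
d(L, R) = R - 324*L*R (d(L, R) = (-324*L)*R + R = -324*L*R + R = R - 324*L*R)
-125878 + d(S, 441) = -125878 + 441*(1 - 324*3) = -125878 + 441*(1 - 972) = -125878 + 441*(-971) = -125878 - 428211 = -554089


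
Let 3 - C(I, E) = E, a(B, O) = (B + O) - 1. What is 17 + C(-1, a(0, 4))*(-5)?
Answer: 17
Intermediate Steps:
a(B, O) = -1 + B + O
C(I, E) = 3 - E
17 + C(-1, a(0, 4))*(-5) = 17 + (3 - (-1 + 0 + 4))*(-5) = 17 + (3 - 1*3)*(-5) = 17 + (3 - 3)*(-5) = 17 + 0*(-5) = 17 + 0 = 17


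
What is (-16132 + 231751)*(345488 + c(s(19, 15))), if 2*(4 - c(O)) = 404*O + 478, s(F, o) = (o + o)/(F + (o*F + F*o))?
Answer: 43845683140383/589 ≈ 7.4441e+10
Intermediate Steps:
s(F, o) = 2*o/(F + 2*F*o) (s(F, o) = (2*o)/(F + (F*o + F*o)) = (2*o)/(F + 2*F*o) = 2*o/(F + 2*F*o))
c(O) = -235 - 202*O (c(O) = 4 - (404*O + 478)/2 = 4 - (478 + 404*O)/2 = 4 + (-239 - 202*O) = -235 - 202*O)
(-16132 + 231751)*(345488 + c(s(19, 15))) = (-16132 + 231751)*(345488 + (-235 - 404*15/(19*(1 + 2*15)))) = 215619*(345488 + (-235 - 404*15/(19*(1 + 30)))) = 215619*(345488 + (-235 - 404*15/(19*31))) = 215619*(345488 + (-235 - 202*30/589)) = 215619*(345488 + (-235 - 6060/589)) = 215619*(345488 - 144475/589) = 215619*(203347957/589) = 43845683140383/589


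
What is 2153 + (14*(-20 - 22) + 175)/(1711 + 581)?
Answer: 4934263/2292 ≈ 2152.8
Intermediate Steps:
2153 + (14*(-20 - 22) + 175)/(1711 + 581) = 2153 + (14*(-42) + 175)/2292 = 2153 + (-588 + 175)*(1/2292) = 2153 - 413*1/2292 = 2153 - 413/2292 = 4934263/2292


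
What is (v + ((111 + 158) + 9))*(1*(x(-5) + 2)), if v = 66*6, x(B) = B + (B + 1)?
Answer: -4718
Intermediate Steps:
x(B) = 1 + 2*B (x(B) = B + (1 + B) = 1 + 2*B)
v = 396
(v + ((111 + 158) + 9))*(1*(x(-5) + 2)) = (396 + ((111 + 158) + 9))*(1*((1 + 2*(-5)) + 2)) = (396 + (269 + 9))*(1*((1 - 10) + 2)) = (396 + 278)*(1*(-9 + 2)) = 674*(1*(-7)) = 674*(-7) = -4718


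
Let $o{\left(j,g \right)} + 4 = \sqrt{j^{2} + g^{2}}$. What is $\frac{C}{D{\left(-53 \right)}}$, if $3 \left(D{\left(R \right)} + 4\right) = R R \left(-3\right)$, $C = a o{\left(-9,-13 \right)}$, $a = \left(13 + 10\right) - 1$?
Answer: $\frac{88}{2813} - \frac{110 \sqrt{10}}{2813} \approx -0.092375$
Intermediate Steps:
$o{\left(j,g \right)} = -4 + \sqrt{g^{2} + j^{2}}$ ($o{\left(j,g \right)} = -4 + \sqrt{j^{2} + g^{2}} = -4 + \sqrt{g^{2} + j^{2}}$)
$a = 22$ ($a = 23 - 1 = 22$)
$C = -88 + 110 \sqrt{10}$ ($C = 22 \left(-4 + \sqrt{\left(-13\right)^{2} + \left(-9\right)^{2}}\right) = 22 \left(-4 + \sqrt{169 + 81}\right) = 22 \left(-4 + \sqrt{250}\right) = 22 \left(-4 + 5 \sqrt{10}\right) = -88 + 110 \sqrt{10} \approx 259.85$)
$D{\left(R \right)} = -4 - R^{2}$ ($D{\left(R \right)} = -4 + \frac{R R \left(-3\right)}{3} = -4 + \frac{R^{2} \left(-3\right)}{3} = -4 + \frac{\left(-3\right) R^{2}}{3} = -4 - R^{2}$)
$\frac{C}{D{\left(-53 \right)}} = \frac{-88 + 110 \sqrt{10}}{-4 - \left(-53\right)^{2}} = \frac{-88 + 110 \sqrt{10}}{-4 - 2809} = \frac{-88 + 110 \sqrt{10}}{-2813} = \left(-88 + 110 \sqrt{10}\right) \left(- \frac{1}{2813}\right) = \frac{88}{2813} - \frac{110 \sqrt{10}}{2813}$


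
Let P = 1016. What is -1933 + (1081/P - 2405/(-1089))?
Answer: -2135096903/1106424 ≈ -1929.7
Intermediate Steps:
-1933 + (1081/P - 2405/(-1089)) = -1933 + (1081/1016 - 2405/(-1089)) = -1933 + (1081*(1/1016) - 2405*(-1/1089)) = -1933 + (1081/1016 + 2405/1089) = -1933 + 3620689/1106424 = -2135096903/1106424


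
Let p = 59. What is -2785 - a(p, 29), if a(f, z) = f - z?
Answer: -2815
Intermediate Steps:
-2785 - a(p, 29) = -2785 - (59 - 1*29) = -2785 - (59 - 29) = -2785 - 1*30 = -2785 - 30 = -2815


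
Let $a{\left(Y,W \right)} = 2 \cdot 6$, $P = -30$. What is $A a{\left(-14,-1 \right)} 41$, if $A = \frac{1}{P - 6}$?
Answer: $- \frac{41}{3} \approx -13.667$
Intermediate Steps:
$a{\left(Y,W \right)} = 12$
$A = - \frac{1}{36}$ ($A = \frac{1}{-30 - 6} = \frac{1}{-36} = - \frac{1}{36} \approx -0.027778$)
$A a{\left(-14,-1 \right)} 41 = \left(- \frac{1}{36}\right) 12 \cdot 41 = \left(- \frac{1}{3}\right) 41 = - \frac{41}{3}$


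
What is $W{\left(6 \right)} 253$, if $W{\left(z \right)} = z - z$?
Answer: $0$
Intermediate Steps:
$W{\left(z \right)} = 0$
$W{\left(6 \right)} 253 = 0 \cdot 253 = 0$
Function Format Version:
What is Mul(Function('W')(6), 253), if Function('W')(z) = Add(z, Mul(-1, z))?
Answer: 0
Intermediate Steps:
Function('W')(z) = 0
Mul(Function('W')(6), 253) = Mul(0, 253) = 0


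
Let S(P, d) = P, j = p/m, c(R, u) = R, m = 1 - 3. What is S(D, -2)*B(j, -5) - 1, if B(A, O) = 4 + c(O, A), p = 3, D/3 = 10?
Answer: -31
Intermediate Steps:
D = 30 (D = 3*10 = 30)
m = -2
j = -3/2 (j = 3/(-2) = 3*(-½) = -3/2 ≈ -1.5000)
B(A, O) = 4 + O
S(D, -2)*B(j, -5) - 1 = 30*(4 - 5) - 1 = 30*(-1) - 1 = -30 - 1 = -31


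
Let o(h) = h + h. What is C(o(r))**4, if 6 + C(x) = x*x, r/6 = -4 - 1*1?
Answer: 166844652250896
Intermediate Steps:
r = -30 (r = 6*(-4 - 1*1) = 6*(-4 - 1) = 6*(-5) = -30)
o(h) = 2*h
C(x) = -6 + x**2 (C(x) = -6 + x*x = -6 + x**2)
C(o(r))**4 = (-6 + (2*(-30))**2)**4 = (-6 + (-60)**2)**4 = (-6 + 3600)**4 = 3594**4 = 166844652250896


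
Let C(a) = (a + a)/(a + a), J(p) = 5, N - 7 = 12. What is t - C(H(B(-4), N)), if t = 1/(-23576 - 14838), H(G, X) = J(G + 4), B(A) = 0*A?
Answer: -38415/38414 ≈ -1.0000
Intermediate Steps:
N = 19 (N = 7 + 12 = 19)
B(A) = 0
H(G, X) = 5
C(a) = 1 (C(a) = (2*a)/((2*a)) = (2*a)*(1/(2*a)) = 1)
t = -1/38414 (t = 1/(-38414) = -1/38414 ≈ -2.6032e-5)
t - C(H(B(-4), N)) = -1/38414 - 1*1 = -1/38414 - 1 = -38415/38414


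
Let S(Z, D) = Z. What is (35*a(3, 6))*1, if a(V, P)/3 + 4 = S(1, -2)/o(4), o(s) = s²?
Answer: -6615/16 ≈ -413.44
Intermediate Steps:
a(V, P) = -189/16 (a(V, P) = -12 + 3*(1/4²) = -12 + 3*(1/16) = -12 + 3/16 = -189/16)
(35*a(3, 6))*1 = (35*(-189/16))*1 = -6615/16*1 = -6615/16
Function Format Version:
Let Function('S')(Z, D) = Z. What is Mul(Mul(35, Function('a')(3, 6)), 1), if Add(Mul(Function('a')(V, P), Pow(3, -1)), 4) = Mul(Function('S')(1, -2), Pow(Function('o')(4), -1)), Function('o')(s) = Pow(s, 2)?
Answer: Rational(-6615, 16) ≈ -413.44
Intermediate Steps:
Function('a')(V, P) = Rational(-189, 16) (Function('a')(V, P) = Add(-12, Mul(3, Mul(1, Pow(Pow(4, 2), -1)))) = Add(-12, Mul(3, Mul(1, Pow(16, -1)))) = Add(-12, Mul(3, Mul(1, Rational(1, 16)))) = Add(-12, Mul(3, Rational(1, 16))) = Add(-12, Rational(3, 16)) = Rational(-189, 16))
Mul(Mul(35, Function('a')(3, 6)), 1) = Mul(Mul(35, Rational(-189, 16)), 1) = Mul(Rational(-6615, 16), 1) = Rational(-6615, 16)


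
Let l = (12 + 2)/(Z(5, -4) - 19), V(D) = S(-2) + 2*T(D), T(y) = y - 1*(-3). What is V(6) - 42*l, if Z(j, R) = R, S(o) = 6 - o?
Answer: 1186/23 ≈ 51.565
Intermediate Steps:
T(y) = 3 + y (T(y) = y + 3 = 3 + y)
V(D) = 14 + 2*D (V(D) = (6 - 1*(-2)) + 2*(3 + D) = (6 + 2) + (6 + 2*D) = 8 + (6 + 2*D) = 14 + 2*D)
l = -14/23 (l = (12 + 2)/(-4 - 19) = 14/(-23) = 14*(-1/23) = -14/23 ≈ -0.60870)
V(6) - 42*l = (14 + 2*6) - 42*(-14/23) = (14 + 12) + 588/23 = 26 + 588/23 = 1186/23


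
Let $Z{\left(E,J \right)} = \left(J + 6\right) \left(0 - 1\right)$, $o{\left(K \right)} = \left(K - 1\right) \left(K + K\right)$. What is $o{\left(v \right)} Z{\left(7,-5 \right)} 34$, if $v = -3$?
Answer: $-816$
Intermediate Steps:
$o{\left(K \right)} = 2 K \left(-1 + K\right)$ ($o{\left(K \right)} = \left(-1 + K\right) 2 K = 2 K \left(-1 + K\right)$)
$Z{\left(E,J \right)} = -6 - J$ ($Z{\left(E,J \right)} = \left(6 + J\right) \left(-1\right) = -6 - J$)
$o{\left(v \right)} Z{\left(7,-5 \right)} 34 = 2 \left(-3\right) \left(-1 - 3\right) \left(-6 - -5\right) 34 = 2 \left(-3\right) \left(-4\right) \left(-6 + 5\right) 34 = 24 \left(-1\right) 34 = \left(-24\right) 34 = -816$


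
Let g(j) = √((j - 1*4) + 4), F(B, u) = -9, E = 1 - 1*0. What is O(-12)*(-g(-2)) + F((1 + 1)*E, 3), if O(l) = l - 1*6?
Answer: -9 + 18*I*√2 ≈ -9.0 + 25.456*I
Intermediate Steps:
E = 1 (E = 1 + 0 = 1)
g(j) = √j (g(j) = √((j - 4) + 4) = √((-4 + j) + 4) = √j)
O(l) = -6 + l (O(l) = l - 6 = -6 + l)
O(-12)*(-g(-2)) + F((1 + 1)*E, 3) = (-6 - 12)*(-√(-2)) - 9 = -(-18)*I*√2 - 9 = 18*I*√2 - 9 = -9 + 18*I*√2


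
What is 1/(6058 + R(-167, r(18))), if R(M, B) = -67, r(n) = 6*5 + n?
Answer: 1/5991 ≈ 0.00016692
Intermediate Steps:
r(n) = 30 + n
1/(6058 + R(-167, r(18))) = 1/(6058 - 67) = 1/5991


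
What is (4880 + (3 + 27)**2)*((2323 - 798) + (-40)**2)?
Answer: 18062500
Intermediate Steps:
(4880 + (3 + 27)**2)*((2323 - 798) + (-40)**2) = (4880 + 30**2)*(1525 + 1600) = (4880 + 900)*3125 = 5780*3125 = 18062500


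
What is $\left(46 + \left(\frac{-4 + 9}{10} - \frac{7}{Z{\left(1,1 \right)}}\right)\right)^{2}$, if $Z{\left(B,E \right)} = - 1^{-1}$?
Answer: $\frac{11449}{4} \approx 2862.3$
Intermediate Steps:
$Z{\left(B,E \right)} = -1$ ($Z{\left(B,E \right)} = \left(-1\right) 1 = -1$)
$\left(46 + \left(\frac{-4 + 9}{10} - \frac{7}{Z{\left(1,1 \right)}}\right)\right)^{2} = \left(46 + \left(\frac{-4 + 9}{10} - \frac{7}{-1}\right)\right)^{2} = \left(46 + \left(5 \cdot \frac{1}{10} - -7\right)\right)^{2} = \left(46 + \left(\frac{1}{2} + 7\right)\right)^{2} = \left(46 + \frac{15}{2}\right)^{2} = \left(\frac{107}{2}\right)^{2} = \frac{11449}{4}$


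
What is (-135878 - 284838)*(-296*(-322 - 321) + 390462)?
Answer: -244347645640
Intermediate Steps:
(-135878 - 284838)*(-296*(-322 - 321) + 390462) = -420716*(-296*(-643) + 390462) = -420716*(190328 + 390462) = -420716*580790 = -244347645640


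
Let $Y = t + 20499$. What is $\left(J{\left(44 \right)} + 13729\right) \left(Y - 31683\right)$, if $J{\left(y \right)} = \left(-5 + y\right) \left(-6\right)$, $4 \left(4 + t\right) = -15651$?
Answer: $- \frac{815138485}{4} \approx -2.0378 \cdot 10^{8}$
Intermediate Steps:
$t = - \frac{15667}{4}$ ($t = -4 + \frac{1}{4} \left(-15651\right) = -4 - \frac{15651}{4} = - \frac{15667}{4} \approx -3916.8$)
$Y = \frac{66329}{4}$ ($Y = - \frac{15667}{4} + 20499 = \frac{66329}{4} \approx 16582.0$)
$J{\left(y \right)} = 30 - 6 y$
$\left(J{\left(44 \right)} + 13729\right) \left(Y - 31683\right) = \left(\left(30 - 264\right) + 13729\right) \left(\frac{66329}{4} - 31683\right) = \left(\left(30 - 264\right) + 13729\right) \left(- \frac{60403}{4}\right) = \left(-234 + 13729\right) \left(- \frac{60403}{4}\right) = 13495 \left(- \frac{60403}{4}\right) = - \frac{815138485}{4}$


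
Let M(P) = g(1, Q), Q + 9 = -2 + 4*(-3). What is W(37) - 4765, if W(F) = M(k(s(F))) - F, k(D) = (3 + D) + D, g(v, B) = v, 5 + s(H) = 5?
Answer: -4801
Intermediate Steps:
Q = -23 (Q = -9 + (-2 + 4*(-3)) = -9 + (-2 - 12) = -9 - 14 = -23)
s(H) = 0 (s(H) = -5 + 5 = 0)
k(D) = 3 + 2*D
M(P) = 1
W(F) = 1 - F
W(37) - 4765 = (1 - 1*37) - 4765 = (1 - 37) - 4765 = -36 - 4765 = -4801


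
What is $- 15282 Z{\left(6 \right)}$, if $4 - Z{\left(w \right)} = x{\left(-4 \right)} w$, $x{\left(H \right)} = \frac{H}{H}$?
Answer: $30564$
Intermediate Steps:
$x{\left(H \right)} = 1$
$Z{\left(w \right)} = 4 - w$ ($Z{\left(w \right)} = 4 - 1 w = 4 - w$)
$- 15282 Z{\left(6 \right)} = - 15282 \left(4 - 6\right) = \left(-15282\right) \left(-2\right) = 30564$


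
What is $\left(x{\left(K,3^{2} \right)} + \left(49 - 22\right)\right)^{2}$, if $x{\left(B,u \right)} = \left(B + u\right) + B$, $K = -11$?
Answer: $196$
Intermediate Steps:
$x{\left(B,u \right)} = u + 2 B$
$\left(x{\left(K,3^{2} \right)} + \left(49 - 22\right)\right)^{2} = \left(\left(3^{2} + 2 \left(-11\right)\right) + \left(49 - 22\right)\right)^{2} = \left(\left(9 - 22\right) + 27\right)^{2} = \left(-13 + 27\right)^{2} = 14^{2} = 196$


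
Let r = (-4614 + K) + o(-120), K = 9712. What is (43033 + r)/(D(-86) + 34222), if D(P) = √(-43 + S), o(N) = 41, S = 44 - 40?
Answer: 1648542184/1171145323 - 48172*I*√39/1171145323 ≈ 1.4076 - 0.00025687*I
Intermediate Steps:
S = 4
r = 5139 (r = (-4614 + 9712) + 41 = 5098 + 41 = 5139)
D(P) = I*√39 (D(P) = √(-43 + 4) = √(-39) = I*√39)
(43033 + r)/(D(-86) + 34222) = (43033 + 5139)/(I*√39 + 34222) = 48172/(34222 + I*√39)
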